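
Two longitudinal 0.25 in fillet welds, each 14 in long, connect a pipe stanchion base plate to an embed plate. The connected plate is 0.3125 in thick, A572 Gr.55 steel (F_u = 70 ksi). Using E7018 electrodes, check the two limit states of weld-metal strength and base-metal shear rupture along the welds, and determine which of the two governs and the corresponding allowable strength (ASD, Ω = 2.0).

E70XX → F_EXX = 70 ksi.
t_e = 0.707 × 0.25 = 0.1767 in; L = 28 in.
Weld metal: R_n/Ω = (1/2.0) × 0.6 × 70 × 0.1767 × 28 = 103.9 kips.
Base metal (shear rupture): R_n/Ω = (1/2.0) × 0.6 × 70 × 0.3125 × 28 = 183.8 kips.
Governing: weld metal.

R_n/Ω ≈ 104 kips (weld metal governs)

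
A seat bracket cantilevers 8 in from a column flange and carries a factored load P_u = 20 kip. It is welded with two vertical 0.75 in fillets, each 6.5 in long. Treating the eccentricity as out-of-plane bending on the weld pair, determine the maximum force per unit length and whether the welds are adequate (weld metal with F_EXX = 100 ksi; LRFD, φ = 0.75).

f_max ≈ 11.5 kip/in; adequate

L_w = 2 × 6.5 = 13 in; section modulus (unit throat) S = 2 × L²/6 = 14.08 in².
Direct shear f_v = P/L_w = 20/13 = 1.538 kip/in.
Moment M = P × e = 20 × 8 = 160 kip·in; bending f_b = M/S = 11.36 kip/in.
f_max = √(f_v² + f_b²) = √(1.538² + 11.36²) = 11.46 kip/in.
φr_n = 0.75 × 0.6 × 100 × (0.707 × 0.75) = 23.86 kip/in → adequate.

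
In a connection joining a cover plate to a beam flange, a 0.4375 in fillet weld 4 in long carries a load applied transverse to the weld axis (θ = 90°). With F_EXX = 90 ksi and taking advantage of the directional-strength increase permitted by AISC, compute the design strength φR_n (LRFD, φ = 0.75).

t_e = 0.707 × 0.4375 = 0.3093 in; A_we = 0.3093 × 4 = 1.237 in².
Directional factor: 1.0 + 0.5 sin^1.5(90°) = 1.5.
F_nw = 0.6 × 90 × 1.5 = 81 ksi.
φR_n = 0.75 × 81 × 1.237 = 75.16 kips.

φR_n ≈ 75.2 kips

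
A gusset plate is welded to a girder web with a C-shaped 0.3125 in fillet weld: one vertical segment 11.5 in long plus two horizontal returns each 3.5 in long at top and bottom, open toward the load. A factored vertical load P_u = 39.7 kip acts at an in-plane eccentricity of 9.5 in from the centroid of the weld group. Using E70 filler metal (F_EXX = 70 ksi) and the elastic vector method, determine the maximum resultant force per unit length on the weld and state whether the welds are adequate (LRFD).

f_max ≈ 7.58 kip/in; NOT adequate

Total weld length L_w = 18.5 in. Treat welds as unit-width lines.
Centroid: x̄ = 2×3.5×1.75 / 18.5 = 0.6622 in from the vertical weld.
Polar moment about centroid: J = I_x + I_y = [11.5³/12 + 2×3.5×5.75²] + [11.5×0.6622² + 2(3.5³/12 + 3.5×1.088²)] = 378.6 in³.
Direct shear f_v = P/L_w = 39.7 / 18.5 = 2.146 kip/in (vertical).
Torsion M = P·e = 39.7 × 9.5 = 377.15 kip·in.
Critical point at (x, y) = (2.838, 5.75) from centroid. f_tx = M·y/J = 5.727 kip/in; f_ty = M·x/J = 2.827 kip/in.
Resultant f_max = √[f_tx² + (f_v + f_ty)²] = √[5.727² + (2.146 + 2.827)²] = 7.585 kip/in.
Capacity per unit length: φr_n = 0.75 × 0.6 × 70 × (0.707 × 0.3125) = 6.96 kip/in.
7.585 > 6.96 → NOT adequate.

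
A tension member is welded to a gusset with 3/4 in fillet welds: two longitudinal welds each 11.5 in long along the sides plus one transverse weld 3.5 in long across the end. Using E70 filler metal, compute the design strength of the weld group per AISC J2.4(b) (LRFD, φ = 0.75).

E70XX → F_EXX = 70 ksi.
t_e = 0.707 × 0.75 = 0.5302 in.
R_nwl = 0.6 × 70 × 0.5302 × 23 = 512.2 kips (longitudinal, 2 welds).
R_nwt = 0.6 × 70 × 0.5302 × 3.5 = 77.95 kips (transverse, base value).
(i) R_nwl + R_nwt = 590.2 kips; (ii) 0.85 R_nwl + 1.5 R_nwt = 552.3 kips.
R_n = max = 590.2 kips [governs: (i)]; φR_n = 442.6 kips.

φR_n ≈ 443 kips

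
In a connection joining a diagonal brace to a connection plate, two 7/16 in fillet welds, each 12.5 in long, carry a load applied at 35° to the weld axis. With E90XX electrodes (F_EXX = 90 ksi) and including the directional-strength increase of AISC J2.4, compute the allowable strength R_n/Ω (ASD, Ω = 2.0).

t_e = 0.707 × 0.4375 = 0.3093 in; A_we = 0.3093 × 25 = 7.733 in².
Directional factor: 1.0 + 0.5 sin^1.5(35°) = 1.217.
F_nw = 0.6 × 90 × 1.217 = 65.73 ksi.
R_n/Ω = (65.73 × 7.733) / 2.0 = 254.1 kips.

R_n/Ω ≈ 254 kips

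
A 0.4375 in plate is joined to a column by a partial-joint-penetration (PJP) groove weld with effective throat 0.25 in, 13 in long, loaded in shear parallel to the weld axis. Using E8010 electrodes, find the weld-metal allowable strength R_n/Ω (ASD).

E80XX → F_EXX = 80 ksi.
Effective throat (given) t_e = 0.25 in.
A_we = 0.25 × 13 = 3.25 in².
F_nw = 0.6 F_EXX = 48 ksi.
R_n/Ω = (48 × 3.25) / 2.0 = 78 kip.

R_n/Ω ≈ 78 kip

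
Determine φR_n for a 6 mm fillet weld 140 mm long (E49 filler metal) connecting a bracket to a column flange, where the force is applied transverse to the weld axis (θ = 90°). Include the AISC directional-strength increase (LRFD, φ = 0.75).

φR_n ≈ 196 kN

E49XX → F_EXX = 490 MPa.
t_e = 0.707 × 6 = 4.242 mm; A_we = 4.242 × 140 = 593.9 mm².
Directional factor: 1.0 + 0.5 sin^1.5(90°) = 1.5.
F_nw = 0.6 × 490 × 1.5 = 441 MPa.
φR_n = 0.75 × 441 × 593.9 × 10⁻³ = 196.4 kN.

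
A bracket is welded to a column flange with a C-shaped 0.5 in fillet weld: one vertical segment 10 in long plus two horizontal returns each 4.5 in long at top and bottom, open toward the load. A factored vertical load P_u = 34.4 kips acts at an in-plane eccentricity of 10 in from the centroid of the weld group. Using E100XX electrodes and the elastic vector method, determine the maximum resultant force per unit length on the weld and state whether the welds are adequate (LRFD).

E100XX → F_EXX = 100 ksi.
Total weld length L_w = 19 in. Treat welds as unit-width lines.
Centroid: x̄ = 2×4.5×2.25 / 19 = 1.066 in from the vertical weld.
Polar moment about centroid: J = I_x + I_y = [10³/12 + 2×4.5×5²] + [10×1.066² + 2(4.5³/12 + 4.5×1.184²)] = 347.5 in³.
Direct shear f_v = P/L_w = 34.4 / 19 = 1.811 kip/in (vertical).
Torsion M = P·e = 34.4 × 10 = 344 kip·in.
Critical point at (x, y) = (3.434, 5) from centroid. f_tx = M·y/J = 4.95 kip/in; f_ty = M·x/J = 3.4 kip/in.
Resultant f_max = √[f_tx² + (f_v + f_ty)²] = √[4.95² + (1.811 + 3.4)²] = 7.186 kip/in.
Capacity per unit length: φr_n = 0.75 × 0.6 × 100 × (0.707 × 0.5) = 15.91 kip/in.
7.186 ≤ 15.91 → adequate.

f_max ≈ 7.19 kip/in; adequate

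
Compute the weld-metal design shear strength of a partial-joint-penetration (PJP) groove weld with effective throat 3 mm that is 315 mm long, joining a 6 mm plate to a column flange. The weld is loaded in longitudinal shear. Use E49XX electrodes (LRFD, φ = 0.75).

φR_n ≈ 208 kN

E49XX → F_EXX = 490 MPa.
Effective throat (given) t_e = 3 mm.
A_we = 3 × 315 = 945 mm².
F_nw = 0.6 F_EXX = 294 MPa.
φR_n = 0.75 × 294 × 945 × 10⁻³ = 208.4 kN.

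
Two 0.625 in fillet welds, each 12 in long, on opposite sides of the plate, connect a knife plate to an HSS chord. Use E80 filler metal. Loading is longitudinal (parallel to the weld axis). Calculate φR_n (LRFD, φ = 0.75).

φR_n ≈ 382 kips

E80XX → F_EXX = 80 ksi.
Effective throat t_e = 0.707 × 0.625 = 0.4419 in.
Total length L = 24 in; A_we = 0.4419 × 24 = 10.6 in².
F_nw = 0.6 F_EXX = 0.6 × 80 = 48 ksi.
φR_n = 0.75 × 48 × 10.6 = 381.8 kips.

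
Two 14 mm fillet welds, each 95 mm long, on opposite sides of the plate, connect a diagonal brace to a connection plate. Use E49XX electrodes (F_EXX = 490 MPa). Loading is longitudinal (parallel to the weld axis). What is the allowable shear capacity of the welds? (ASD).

Effective throat t_e = 0.707 × 14 = 9.898 mm.
Total length L = 190 mm; A_we = 9.898 × 190 = 1881 mm².
F_nw = 0.6 F_EXX = 0.6 × 490 = 294 MPa.
R_n = 294 × 1881 × 10⁻³ = 552.9 kN; R_n/Ω = 552.9/2.0 = 276.5 kN.

R_n/Ω ≈ 276 kN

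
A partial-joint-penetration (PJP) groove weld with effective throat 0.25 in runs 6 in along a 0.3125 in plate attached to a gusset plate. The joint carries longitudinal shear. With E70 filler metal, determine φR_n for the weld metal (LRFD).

φR_n ≈ 47.2 kips

E70XX → F_EXX = 70 ksi.
Effective throat (given) t_e = 0.25 in.
A_we = 0.25 × 6 = 1.5 in².
F_nw = 0.6 F_EXX = 42 ksi.
φR_n = 0.75 × 42 × 1.5 = 47.25 kips.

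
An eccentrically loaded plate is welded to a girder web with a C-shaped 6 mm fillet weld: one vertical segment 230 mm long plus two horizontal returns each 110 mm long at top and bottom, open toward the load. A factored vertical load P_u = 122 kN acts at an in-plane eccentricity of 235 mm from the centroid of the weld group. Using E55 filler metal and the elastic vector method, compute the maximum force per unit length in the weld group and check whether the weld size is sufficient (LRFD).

E55XX → F_EXX = 550 MPa.
Total weld length L_w = 450 mm. Treat welds as unit-width lines.
Centroid: x̄ = 2×110×55 / 450 = 26.89 mm from the vertical weld.
Polar moment about centroid: J = I_x + I_y = [230³/12 + 2×110×115²] + [230×26.89² + 2(110³/12 + 110×28.11²)] = 4485000 mm³.
Direct shear f_v = P/L_w = 122×10³ / 450 = 271.1 N/mm (vertical).
Torsion M = P·e = 122×10³ × 235 = 28670000 N·mm.
Critical point at (x, y) = (83.11, 115) from centroid. f_tx = M·y/J = 735.1 N/mm; f_ty = M·x/J = 531.2 N/mm.
Resultant f_max = √[f_tx² + (f_v + f_ty)²] = √[735.1² + (271.1 + 531.2)²] = 1088 N/mm.
Capacity per unit length: φr_n = 0.75 × 0.6 × 550 × (0.707 × 6) = 1050 N/mm.
1088 > 1050 → NOT adequate.

f_max ≈ 1090 N/mm; NOT adequate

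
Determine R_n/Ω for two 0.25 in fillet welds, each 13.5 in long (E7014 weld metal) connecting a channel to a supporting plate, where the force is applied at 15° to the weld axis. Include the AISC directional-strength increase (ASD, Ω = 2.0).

R_n/Ω ≈ 107 kips

E70XX → F_EXX = 70 ksi.
t_e = 0.707 × 0.25 = 0.1767 in; A_we = 0.1767 × 27 = 4.772 in².
Directional factor: 1.0 + 0.5 sin^1.5(15°) = 1.066.
F_nw = 0.6 × 70 × 1.066 = 44.77 ksi.
R_n/Ω = (44.77 × 4.772) / 2.0 = 106.8 kips.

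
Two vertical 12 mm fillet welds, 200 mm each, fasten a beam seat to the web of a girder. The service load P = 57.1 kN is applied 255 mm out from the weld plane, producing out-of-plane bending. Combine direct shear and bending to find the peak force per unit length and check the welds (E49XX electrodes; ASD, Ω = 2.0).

E49XX → F_EXX = 490 MPa.
L_w = 2 × 200 = 400 mm; section modulus (unit throat) S = 2 × L²/6 = 13330 mm².
Direct shear f_v = P/L_w = 57.1×10³/400 = 142.8 N/mm.
Moment M = P × e = 57.1×10³ × 255 = 14560000 N·mm; bending f_b = M/S = 1092 N/mm.
f_max = √(f_v² + f_b²) = √(142.8² + 1092²) = 1101 N/mm.
r_n/Ω = (1/2.0) × 0.6 × 490 × (0.707 × 12) = 1247 N/mm → adequate.

f_max ≈ 1100 N/mm; adequate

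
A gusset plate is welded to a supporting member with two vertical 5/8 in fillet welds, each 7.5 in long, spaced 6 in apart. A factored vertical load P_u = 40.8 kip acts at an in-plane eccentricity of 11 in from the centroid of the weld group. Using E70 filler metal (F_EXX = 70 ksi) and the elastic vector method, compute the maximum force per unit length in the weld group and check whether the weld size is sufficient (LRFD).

f_max ≈ 12.4 kip/in; adequate

Total weld length L_w = 15 in. Treat welds as unit-width lines.
Polar moment about centroid: J = 2[d³/12 + d(b/2)²] = 2[7.5³/12 + 7.5×3²] = 205.3 in³.
Direct shear f_v = P/L_w = 40.8 / 15 = 2.72 kip/in (vertical).
Torsion M = P·e = 40.8 × 11 = 448.8 kip·in.
Critical point at (x, y) = (3, 3.75) from centroid. f_tx = M·y/J = 8.197 kip/in; f_ty = M·x/J = 6.558 kip/in.
Resultant f_max = √[f_tx² + (f_v + f_ty)²] = √[8.197² + (2.72 + 6.558)²] = 12.38 kip/in.
Capacity per unit length: φr_n = 0.75 × 0.6 × 70 × (0.707 × 0.625) = 13.92 kip/in.
12.38 ≤ 13.92 → adequate.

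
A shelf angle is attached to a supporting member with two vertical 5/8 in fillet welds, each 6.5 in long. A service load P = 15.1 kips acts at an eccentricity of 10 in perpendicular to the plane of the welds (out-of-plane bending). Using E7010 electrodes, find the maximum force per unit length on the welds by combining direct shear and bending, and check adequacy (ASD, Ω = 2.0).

E70XX → F_EXX = 70 ksi.
L_w = 2 × 6.5 = 13 in; section modulus (unit throat) S = 2 × L²/6 = 14.08 in².
Direct shear f_v = P/L_w = 15.1/13 = 1.162 kip/in.
Moment M = P × e = 15.1 × 10 = 151 kip·in; bending f_b = M/S = 10.72 kip/in.
f_max = √(f_v² + f_b²) = √(1.162² + 10.72²) = 10.78 kip/in.
r_n/Ω = (1/2.0) × 0.6 × 70 × (0.707 × 0.625) = 9.279 kip/in → NOT adequate.

f_max ≈ 10.8 kip/in; NOT adequate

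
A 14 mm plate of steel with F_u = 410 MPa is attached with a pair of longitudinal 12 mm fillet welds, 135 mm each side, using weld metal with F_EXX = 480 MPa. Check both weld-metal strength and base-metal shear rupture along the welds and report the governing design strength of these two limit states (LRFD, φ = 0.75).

φR_n ≈ 495 kN (weld metal governs)

t_e = 0.707 × 12 = 8.484 mm; L = 270 mm.
Weld metal: φR_n = 0.75 × 0.6 × 480 × 8.484 × 270 × 10⁻³ = 494.8 kN.
Base metal (shear rupture): φR_n = 0.75 × 0.6 × 410 × 14 × 270 × 10⁻³ = 697.4 kN.
Governing: weld metal.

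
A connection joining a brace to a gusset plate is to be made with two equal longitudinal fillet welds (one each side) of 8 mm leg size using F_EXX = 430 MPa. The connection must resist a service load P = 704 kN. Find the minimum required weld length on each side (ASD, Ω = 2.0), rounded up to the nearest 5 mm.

Throat t_e = 0.707 × 8 = 5.656 mm.
r_n/Ω = (0.6 × 430 × 5.656) / 2.0 = 729.6 N/mm = 0.7296 kN/mm.
L_req = P / (r_n/Ω) = 704 / 0.7296 = 964.9 mm total.
Per side: 964.9 / 2 = 482.4 mm.
Round up → use L = 485 mm on each side.

L = 485 mm on each side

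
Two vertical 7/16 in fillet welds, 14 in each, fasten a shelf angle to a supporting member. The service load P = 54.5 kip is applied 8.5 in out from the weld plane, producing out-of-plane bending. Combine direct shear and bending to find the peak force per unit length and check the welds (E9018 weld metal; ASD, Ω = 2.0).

E90XX → F_EXX = 90 ksi.
L_w = 2 × 14 = 28 in; section modulus (unit throat) S = 2 × L²/6 = 65.33 in².
Direct shear f_v = P/L_w = 54.5/28 = 1.946 kip/in.
Moment M = P × e = 54.5 × 8.5 = 463.25 kip·in; bending f_b = M/S = 7.091 kip/in.
f_max = √(f_v² + f_b²) = √(1.946² + 7.091²) = 7.353 kip/in.
r_n/Ω = (1/2.0) × 0.6 × 90 × (0.707 × 0.4375) = 8.351 kip/in → adequate.

f_max ≈ 7.35 kip/in; adequate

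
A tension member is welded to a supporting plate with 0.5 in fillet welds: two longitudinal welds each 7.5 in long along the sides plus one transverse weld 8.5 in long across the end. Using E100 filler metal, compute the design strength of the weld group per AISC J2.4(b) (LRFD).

φR_n ≈ 406 kips

E100XX → F_EXX = 100 ksi.
t_e = 0.707 × 0.5 = 0.3535 in.
R_nwl = 0.6 × 100 × 0.3535 × 15 = 318.1 kips (longitudinal, 2 welds).
R_nwt = 0.6 × 100 × 0.3535 × 8.5 = 180.3 kips (transverse, base value).
(i) R_nwl + R_nwt = 498.4 kips; (ii) 0.85 R_nwl + 1.5 R_nwt = 540.9 kips.
R_n = max = 540.9 kips [governs: (ii)]; φR_n = 405.6 kips.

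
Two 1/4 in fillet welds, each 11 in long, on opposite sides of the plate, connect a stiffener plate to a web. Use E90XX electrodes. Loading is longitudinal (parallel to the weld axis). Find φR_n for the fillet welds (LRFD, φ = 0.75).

E90XX → F_EXX = 90 ksi.
Effective throat t_e = 0.707 × 0.25 = 0.1767 in.
Total length L = 22 in; A_we = 0.1767 × 22 = 3.888 in².
F_nw = 0.6 F_EXX = 0.6 × 90 = 54 ksi.
φR_n = 0.75 × 54 × 3.888 = 157.5 kip.

φR_n ≈ 157 kip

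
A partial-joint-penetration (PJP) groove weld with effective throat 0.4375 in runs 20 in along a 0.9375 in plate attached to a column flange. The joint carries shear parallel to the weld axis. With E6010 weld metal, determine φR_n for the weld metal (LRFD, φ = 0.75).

E60XX → F_EXX = 60 ksi.
Effective throat (given) t_e = 0.4375 in.
A_we = 0.4375 × 20 = 8.75 in².
F_nw = 0.6 F_EXX = 36 ksi.
φR_n = 0.75 × 36 × 8.75 = 236.2 kip.

φR_n ≈ 236 kip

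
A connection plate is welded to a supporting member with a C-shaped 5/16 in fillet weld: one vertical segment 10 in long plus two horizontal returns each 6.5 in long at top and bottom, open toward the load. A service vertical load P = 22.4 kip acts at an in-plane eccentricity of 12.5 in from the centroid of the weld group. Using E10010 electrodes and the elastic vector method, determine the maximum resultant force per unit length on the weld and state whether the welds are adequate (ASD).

E100XX → F_EXX = 100 ksi.
Total weld length L_w = 23 in. Treat welds as unit-width lines.
Centroid: x̄ = 2×6.5×3.25 / 23 = 1.837 in from the vertical weld.
Polar moment about centroid: J = I_x + I_y = [10³/12 + 2×6.5×5²] + [10×1.837² + 2(6.5³/12 + 6.5×1.413²)] = 513.8 in³.
Direct shear f_v = P/L_w = 22.4 / 23 = 0.9739 kip/in (vertical).
Torsion M = P·e = 22.4 × 12.5 = 280 kip·in.
Critical point at (x, y) = (4.663, 5) from centroid. f_tx = M·y/J = 2.725 kip/in; f_ty = M·x/J = 2.541 kip/in.
Resultant f_max = √[f_tx² + (f_v + f_ty)²] = √[2.725² + (0.9739 + 2.541)²] = 4.447 kip/in.
Capacity per unit length: r_n/Ω = (1/2.0) × 0.6 × 100 × (0.707 × 0.3125) = 6.628 kip/in.
4.447 ≤ 6.628 → adequate.

f_max ≈ 4.45 kip/in; adequate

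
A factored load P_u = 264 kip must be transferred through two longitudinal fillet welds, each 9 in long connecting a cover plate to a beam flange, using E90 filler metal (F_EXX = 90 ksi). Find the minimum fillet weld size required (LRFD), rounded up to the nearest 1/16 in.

w = 9/16 in

Total weld length L = 18 in.
Required throat t_e = P_u / (φ × 0.6 F_EXX × L) = 264 / (0.75 × 0.6 × 90 × 18) = 0.3621 in.
Required leg w = t_e / 0.707 = 0.5122 in → use 9/16 in.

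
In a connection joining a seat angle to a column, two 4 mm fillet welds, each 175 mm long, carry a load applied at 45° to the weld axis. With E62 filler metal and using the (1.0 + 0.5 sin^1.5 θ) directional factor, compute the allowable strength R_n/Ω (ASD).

R_n/Ω ≈ 239 kN

E62XX → F_EXX = 620 MPa.
t_e = 0.707 × 4 = 2.828 mm; A_we = 2.828 × 350 = 989.8 mm².
Directional factor: 1.0 + 0.5 sin^1.5(45°) = 1.297.
F_nw = 0.6 × 620 × 1.297 = 482.6 MPa.
R_n/Ω = (482.6 × 989.8) / 2.0 × 10⁻³ = 238.8 kN.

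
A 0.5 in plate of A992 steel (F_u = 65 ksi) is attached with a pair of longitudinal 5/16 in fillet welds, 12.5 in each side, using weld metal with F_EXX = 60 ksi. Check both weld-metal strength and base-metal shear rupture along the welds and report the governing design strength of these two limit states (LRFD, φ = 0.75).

t_e = 0.707 × 0.3125 = 0.2209 in; L = 25 in.
Weld metal: φR_n = 0.75 × 0.6 × 60 × 0.2209 × 25 = 149.1 kips.
Base metal (shear rupture): φR_n = 0.75 × 0.6 × 65 × 0.5 × 25 = 365.6 kips.
Governing: weld metal.

φR_n ≈ 149 kips (weld metal governs)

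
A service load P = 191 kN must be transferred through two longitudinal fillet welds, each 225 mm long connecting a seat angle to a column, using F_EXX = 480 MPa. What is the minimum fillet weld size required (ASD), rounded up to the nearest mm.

Total weld length L = 450 mm.
Required throat t_e = P × Ω / (0.6 F_EXX × L) = 191 × 2.0 / (0.6 × 480 × 450 × 10⁻³) = 2.948 mm.
Required leg w = t_e / 0.707 = 4.169 mm → use 5 mm.

w = 5 mm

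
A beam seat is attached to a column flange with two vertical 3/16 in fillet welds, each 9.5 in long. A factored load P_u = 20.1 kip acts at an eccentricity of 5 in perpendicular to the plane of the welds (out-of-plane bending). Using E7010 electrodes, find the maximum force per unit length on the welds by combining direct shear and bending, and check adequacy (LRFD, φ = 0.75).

f_max ≈ 3.5 kip/in; adequate

E70XX → F_EXX = 70 ksi.
L_w = 2 × 9.5 = 19 in; section modulus (unit throat) S = 2 × L²/6 = 30.08 in².
Direct shear f_v = P/L_w = 20.1/19 = 1.058 kip/in.
Moment M = P × e = 20.1 × 5 = 100.5 kip·in; bending f_b = M/S = 3.341 kip/in.
f_max = √(f_v² + f_b²) = √(1.058² + 3.341²) = 3.504 kip/in.
φr_n = 0.75 × 0.6 × 70 × (0.707 × 0.1875) = 4.176 kip/in → adequate.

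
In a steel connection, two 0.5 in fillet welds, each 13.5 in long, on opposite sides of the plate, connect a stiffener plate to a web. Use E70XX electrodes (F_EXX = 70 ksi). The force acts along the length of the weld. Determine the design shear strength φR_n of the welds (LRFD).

φR_n ≈ 301 kips

Effective throat t_e = 0.707 × 0.5 = 0.3535 in.
Total length L = 27 in; A_we = 0.3535 × 27 = 9.544 in².
F_nw = 0.6 F_EXX = 0.6 × 70 = 42 ksi.
φR_n = 0.75 × 42 × 9.544 = 300.7 kips.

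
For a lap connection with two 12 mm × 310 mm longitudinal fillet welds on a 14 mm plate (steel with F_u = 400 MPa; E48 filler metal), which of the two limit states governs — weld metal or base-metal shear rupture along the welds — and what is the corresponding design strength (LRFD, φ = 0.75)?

φR_n ≈ 1140 kN (weld metal governs)

E48XX → F_EXX = 480 MPa.
t_e = 0.707 × 12 = 8.484 mm; L = 620 mm.
Weld metal: φR_n = 0.75 × 0.6 × 480 × 8.484 × 620 × 10⁻³ = 1136 kN.
Base metal (shear rupture): φR_n = 0.75 × 0.6 × 400 × 14 × 620 × 10⁻³ = 1562 kN.
Governing: weld metal.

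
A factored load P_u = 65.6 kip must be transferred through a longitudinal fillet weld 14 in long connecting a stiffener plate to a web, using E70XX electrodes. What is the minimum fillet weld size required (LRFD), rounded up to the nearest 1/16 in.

E70XX → F_EXX = 70 ksi.
Total weld length L = 14 in.
Required throat t_e = P_u / (φ × 0.6 F_EXX × L) = 65.6 / (0.75 × 0.6 × 70 × 14) = 0.1488 in.
Required leg w = t_e / 0.707 = 0.2104 in → use 1/4 in.

w = 1/4 in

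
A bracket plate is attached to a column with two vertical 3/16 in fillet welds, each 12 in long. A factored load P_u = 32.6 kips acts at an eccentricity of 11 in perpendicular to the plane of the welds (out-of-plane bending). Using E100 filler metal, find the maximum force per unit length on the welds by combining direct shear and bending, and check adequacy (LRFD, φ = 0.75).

f_max ≈ 7.59 kip/in; NOT adequate

E100XX → F_EXX = 100 ksi.
L_w = 2 × 12 = 24 in; section modulus (unit throat) S = 2 × L²/6 = 48 in².
Direct shear f_v = P/L_w = 32.6/24 = 1.358 kip/in.
Moment M = P × e = 32.6 × 11 = 358.6 kip·in; bending f_b = M/S = 7.471 kip/in.
f_max = √(f_v² + f_b²) = √(1.358² + 7.471²) = 7.593 kip/in.
φr_n = 0.75 × 0.6 × 100 × (0.707 × 0.1875) = 5.965 kip/in → NOT adequate.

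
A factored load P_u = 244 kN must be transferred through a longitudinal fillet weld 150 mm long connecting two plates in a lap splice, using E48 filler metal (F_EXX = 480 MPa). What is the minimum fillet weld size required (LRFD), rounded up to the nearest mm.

Total weld length L = 150 mm.
Required throat t_e = P_u / (φ × 0.6 F_EXX × L) = 244 / (0.75 × 0.6 × 480 × 150 × 10⁻³) = 7.531 mm.
Required leg w = t_e / 0.707 = 10.65 mm → use 11 mm.

w = 11 mm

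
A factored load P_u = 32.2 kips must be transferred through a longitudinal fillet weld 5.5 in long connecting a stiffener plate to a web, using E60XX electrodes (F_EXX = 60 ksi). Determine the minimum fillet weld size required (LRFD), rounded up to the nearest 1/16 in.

Total weld length L = 5.5 in.
Required throat t_e = P_u / (φ × 0.6 F_EXX × L) = 32.2 / (0.75 × 0.6 × 60 × 5.5) = 0.2168 in.
Required leg w = t_e / 0.707 = 0.3067 in → use 5/16 in.

w = 5/16 in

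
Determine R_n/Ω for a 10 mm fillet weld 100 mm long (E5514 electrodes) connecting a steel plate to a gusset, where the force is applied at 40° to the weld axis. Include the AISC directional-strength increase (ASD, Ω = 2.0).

E55XX → F_EXX = 550 MPa.
t_e = 0.707 × 10 = 7.07 mm; A_we = 7.07 × 100 = 707 mm².
Directional factor: 1.0 + 0.5 sin^1.5(40°) = 1.258.
F_nw = 0.6 × 550 × 1.258 = 415 MPa.
R_n/Ω = (415 × 707) / 2.0 × 10⁻³ = 146.7 kN.

R_n/Ω ≈ 147 kN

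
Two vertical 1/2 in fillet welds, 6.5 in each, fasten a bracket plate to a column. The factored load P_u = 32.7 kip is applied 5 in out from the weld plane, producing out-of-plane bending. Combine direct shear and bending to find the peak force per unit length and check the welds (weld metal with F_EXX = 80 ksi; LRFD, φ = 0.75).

L_w = 2 × 6.5 = 13 in; section modulus (unit throat) S = 2 × L²/6 = 14.08 in².
Direct shear f_v = P/L_w = 32.7/13 = 2.515 kip/in.
Moment M = P × e = 32.7 × 5 = 163.5 kip·in; bending f_b = M/S = 11.61 kip/in.
f_max = √(f_v² + f_b²) = √(2.515² + 11.61²) = 11.88 kip/in.
φr_n = 0.75 × 0.6 × 80 × (0.707 × 0.5) = 12.73 kip/in → adequate.

f_max ≈ 11.9 kip/in; adequate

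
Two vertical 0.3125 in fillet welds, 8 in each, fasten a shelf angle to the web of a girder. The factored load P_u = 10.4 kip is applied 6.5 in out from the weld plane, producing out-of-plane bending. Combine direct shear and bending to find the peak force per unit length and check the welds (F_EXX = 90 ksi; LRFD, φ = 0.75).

f_max ≈ 3.23 kip/in; adequate

L_w = 2 × 8 = 16 in; section modulus (unit throat) S = 2 × L²/6 = 21.33 in².
Direct shear f_v = P/L_w = 10.4/16 = 0.65 kip/in.
Moment M = P × e = 10.4 × 6.5 = 67.6 kip·in; bending f_b = M/S = 3.169 kip/in.
f_max = √(f_v² + f_b²) = √(0.65² + 3.169²) = 3.235 kip/in.
φr_n = 0.75 × 0.6 × 90 × (0.707 × 0.3125) = 8.948 kip/in → adequate.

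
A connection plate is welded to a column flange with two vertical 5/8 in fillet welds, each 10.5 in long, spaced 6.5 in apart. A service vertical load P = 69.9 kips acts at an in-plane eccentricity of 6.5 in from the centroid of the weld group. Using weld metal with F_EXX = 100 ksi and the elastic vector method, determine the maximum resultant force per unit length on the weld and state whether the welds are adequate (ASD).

Total weld length L_w = 21 in. Treat welds as unit-width lines.
Polar moment about centroid: J = 2[d³/12 + d(b/2)²] = 2[10.5³/12 + 10.5×3.25²] = 414.8 in³.
Direct shear f_v = P/L_w = 69.9 / 21 = 3.329 kip/in (vertical).
Torsion M = P·e = 69.9 × 6.5 = 454.35 kip·in.
Critical point at (x, y) = (3.25, 5.25) from centroid. f_tx = M·y/J = 5.751 kip/in; f_ty = M·x/J = 3.56 kip/in.
Resultant f_max = √[f_tx² + (f_v + f_ty)²] = √[5.751² + (3.329 + 3.56)²] = 8.974 kip/in.
Capacity per unit length: r_n/Ω = (1/2.0) × 0.6 × 100 × (0.707 × 0.625) = 13.26 kip/in.
8.974 ≤ 13.26 → adequate.

f_max ≈ 8.97 kip/in; adequate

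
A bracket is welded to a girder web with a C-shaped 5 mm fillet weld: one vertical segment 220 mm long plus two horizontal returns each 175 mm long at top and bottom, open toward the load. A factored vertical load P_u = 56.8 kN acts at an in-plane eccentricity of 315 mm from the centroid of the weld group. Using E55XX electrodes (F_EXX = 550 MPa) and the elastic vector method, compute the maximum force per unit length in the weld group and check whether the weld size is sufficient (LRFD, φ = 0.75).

f_max ≈ 494 N/mm; adequate

Total weld length L_w = 570 mm. Treat welds as unit-width lines.
Centroid: x̄ = 2×175×87.5 / 570 = 53.73 mm from the vertical weld.
Polar moment about centroid: J = I_x + I_y = [220³/12 + 2×175×110²] + [220×53.73² + 2(175³/12 + 175×33.77²)] = 7050000 mm³.
Direct shear f_v = P/L_w = 56.8×10³ / 570 = 99.65 N/mm (vertical).
Torsion M = P·e = 56.8×10³ × 315 = 17892000 N·mm.
Critical point at (x, y) = (121.3, 110) from centroid. f_tx = M·y/J = 279.2 N/mm; f_ty = M·x/J = 307.8 N/mm.
Resultant f_max = √[f_tx² + (f_v + f_ty)²] = √[279.2² + (99.65 + 307.8)²] = 493.9 N/mm.
Capacity per unit length: φr_n = 0.75 × 0.6 × 550 × (0.707 × 5) = 874.9 N/mm.
493.9 ≤ 874.9 → adequate.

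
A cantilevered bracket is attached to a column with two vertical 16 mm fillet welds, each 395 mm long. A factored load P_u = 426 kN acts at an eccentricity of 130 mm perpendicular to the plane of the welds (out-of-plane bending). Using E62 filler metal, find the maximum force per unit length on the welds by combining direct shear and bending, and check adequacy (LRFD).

E62XX → F_EXX = 620 MPa.
L_w = 2 × 395 = 790 mm; section modulus (unit throat) S = 2 × L²/6 = 52010 mm².
Direct shear f_v = P/L_w = 426×10³/790 = 539.2 N/mm.
Moment M = P × e = 426×10³ × 130 = 55380000 N·mm; bending f_b = M/S = 1065 N/mm.
f_max = √(f_v² + f_b²) = √(539.2² + 1065²) = 1194 N/mm.
φr_n = 0.75 × 0.6 × 620 × (0.707 × 16) = 3156 N/mm → adequate.

f_max ≈ 1190 N/mm; adequate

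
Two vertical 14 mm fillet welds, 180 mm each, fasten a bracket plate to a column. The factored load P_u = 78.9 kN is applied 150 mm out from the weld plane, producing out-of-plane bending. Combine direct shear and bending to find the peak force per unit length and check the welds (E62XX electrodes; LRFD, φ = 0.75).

E62XX → F_EXX = 620 MPa.
L_w = 2 × 180 = 360 mm; section modulus (unit throat) S = 2 × L²/6 = 10800 mm².
Direct shear f_v = P/L_w = 78.9×10³/360 = 219.2 N/mm.
Moment M = P × e = 78.9×10³ × 150 = 11835000 N·mm; bending f_b = M/S = 1096 N/mm.
f_max = √(f_v² + f_b²) = √(219.2² + 1096²) = 1118 N/mm.
φr_n = 0.75 × 0.6 × 620 × (0.707 × 14) = 2762 N/mm → adequate.

f_max ≈ 1120 N/mm; adequate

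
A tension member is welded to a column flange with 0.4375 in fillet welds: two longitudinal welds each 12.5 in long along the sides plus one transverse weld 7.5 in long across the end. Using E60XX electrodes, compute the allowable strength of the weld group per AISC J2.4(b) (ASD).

R_n/Ω ≈ 181 kips

E60XX → F_EXX = 60 ksi.
t_e = 0.707 × 0.4375 = 0.3093 in.
R_nwl = 0.6 × 60 × 0.3093 × 25 = 278.4 kips (longitudinal, 2 welds).
R_nwt = 0.6 × 60 × 0.3093 × 7.5 = 83.51 kips (transverse, base value).
(i) R_nwl + R_nwt = 361.9 kips; (ii) 0.85 R_nwl + 1.5 R_nwt = 361.9 kips.
R_n = max = 361.9 kips [governs: (i)]; R_n/Ω = 180.9 kips.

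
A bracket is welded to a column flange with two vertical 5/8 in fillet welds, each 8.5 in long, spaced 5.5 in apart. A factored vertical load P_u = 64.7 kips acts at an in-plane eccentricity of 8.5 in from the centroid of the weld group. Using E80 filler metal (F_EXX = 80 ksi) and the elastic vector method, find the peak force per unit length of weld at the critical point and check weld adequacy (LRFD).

f_max ≈ 14.5 kip/in; adequate

Total weld length L_w = 17 in. Treat welds as unit-width lines.
Polar moment about centroid: J = 2[d³/12 + d(b/2)²] = 2[8.5³/12 + 8.5×2.75²] = 230.9 in³.
Direct shear f_v = P/L_w = 64.7 / 17 = 3.806 kip/in (vertical).
Torsion M = P·e = 64.7 × 8.5 = 549.95 kip·in.
Critical point at (x, y) = (2.75, 4.25) from centroid. f_tx = M·y/J = 10.12 kip/in; f_ty = M·x/J = 6.549 kip/in.
Resultant f_max = √[f_tx² + (f_v + f_ty)²] = √[10.12² + (3.806 + 6.549)²] = 14.48 kip/in.
Capacity per unit length: φr_n = 0.75 × 0.6 × 80 × (0.707 × 0.625) = 15.91 kip/in.
14.48 ≤ 15.91 → adequate.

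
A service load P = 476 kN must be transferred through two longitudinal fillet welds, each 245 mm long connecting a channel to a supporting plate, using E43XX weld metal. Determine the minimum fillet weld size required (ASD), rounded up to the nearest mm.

E43XX → F_EXX = 430 MPa.
Total weld length L = 490 mm.
Required throat t_e = P × Ω / (0.6 F_EXX × L) = 476 × 2.0 / (0.6 × 430 × 490 × 10⁻³) = 7.53 mm.
Required leg w = t_e / 0.707 = 10.65 mm → use 11 mm.

w = 11 mm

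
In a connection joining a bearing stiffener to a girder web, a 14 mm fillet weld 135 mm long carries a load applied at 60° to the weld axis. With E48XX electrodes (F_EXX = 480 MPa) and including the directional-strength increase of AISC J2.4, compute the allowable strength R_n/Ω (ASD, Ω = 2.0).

t_e = 0.707 × 14 = 9.898 mm; A_we = 9.898 × 135 = 1336 mm².
Directional factor: 1.0 + 0.5 sin^1.5(60°) = 1.403.
F_nw = 0.6 × 480 × 1.403 = 404.1 MPa.
R_n/Ω = (404.1 × 1336) / 2.0 × 10⁻³ = 270 kN.

R_n/Ω ≈ 270 kN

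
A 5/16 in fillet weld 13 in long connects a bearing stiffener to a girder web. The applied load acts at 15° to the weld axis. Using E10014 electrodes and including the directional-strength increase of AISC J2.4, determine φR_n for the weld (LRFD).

φR_n ≈ 138 kip

E100XX → F_EXX = 100 ksi.
t_e = 0.707 × 0.3125 = 0.2209 in; A_we = 0.2209 × 13 = 2.872 in².
Directional factor: 1.0 + 0.5 sin^1.5(15°) = 1.066.
F_nw = 0.6 × 100 × 1.066 = 63.95 ksi.
φR_n = 0.75 × 63.95 × 2.872 = 137.8 kip.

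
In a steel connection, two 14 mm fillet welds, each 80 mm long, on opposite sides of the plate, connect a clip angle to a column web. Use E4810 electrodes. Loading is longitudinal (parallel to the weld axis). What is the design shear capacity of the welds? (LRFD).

φR_n ≈ 342 kN

E48XX → F_EXX = 480 MPa.
Effective throat t_e = 0.707 × 14 = 9.898 mm.
Total length L = 160 mm; A_we = 9.898 × 160 = 1584 mm².
F_nw = 0.6 F_EXX = 0.6 × 480 = 288 MPa.
φR_n = 0.75 × 288 × 1584 × 10⁻³ = 342.1 kN.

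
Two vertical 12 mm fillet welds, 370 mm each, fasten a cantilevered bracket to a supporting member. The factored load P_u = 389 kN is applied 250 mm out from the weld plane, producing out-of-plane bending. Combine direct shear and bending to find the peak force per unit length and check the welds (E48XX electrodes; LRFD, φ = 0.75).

f_max ≈ 2190 N/mm; NOT adequate

E48XX → F_EXX = 480 MPa.
L_w = 2 × 370 = 740 mm; section modulus (unit throat) S = 2 × L²/6 = 45630 mm².
Direct shear f_v = P/L_w = 389×10³/740 = 525.7 N/mm.
Moment M = P × e = 389×10³ × 250 = 97250000 N·mm; bending f_b = M/S = 2131 N/mm.
f_max = √(f_v² + f_b²) = √(525.7² + 2131²) = 2195 N/mm.
φr_n = 0.75 × 0.6 × 480 × (0.707 × 12) = 1833 N/mm → NOT adequate.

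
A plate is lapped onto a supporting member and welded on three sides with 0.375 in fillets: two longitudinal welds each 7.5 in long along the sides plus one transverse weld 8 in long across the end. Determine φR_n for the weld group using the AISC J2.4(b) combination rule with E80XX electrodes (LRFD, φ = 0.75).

E80XX → F_EXX = 80 ksi.
t_e = 0.707 × 0.375 = 0.2651 in.
R_nwl = 0.6 × 80 × 0.2651 × 15 = 190.9 kip (longitudinal, 2 welds).
R_nwt = 0.6 × 80 × 0.2651 × 8 = 101.8 kip (transverse, base value).
(i) R_nwl + R_nwt = 292.7 kip; (ii) 0.85 R_nwl + 1.5 R_nwt = 315 kip.
R_n = max = 315 kip [governs: (ii)]; φR_n = 236.2 kip.

φR_n ≈ 236 kip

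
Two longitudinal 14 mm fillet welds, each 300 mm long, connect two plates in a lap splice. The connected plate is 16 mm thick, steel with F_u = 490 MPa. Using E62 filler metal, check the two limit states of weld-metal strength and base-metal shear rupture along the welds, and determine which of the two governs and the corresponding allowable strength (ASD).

E62XX → F_EXX = 620 MPa.
t_e = 0.707 × 14 = 9.898 mm; L = 600 mm.
Weld metal: R_n/Ω = (1/2.0) × 0.6 × 620 × 9.898 × 600 × 10⁻³ = 1105 kN.
Base metal (shear rupture): R_n/Ω = (1/2.0) × 0.6 × 490 × 16 × 600 × 10⁻³ = 1411 kN.
Governing: weld metal.

R_n/Ω ≈ 1100 kN (weld metal governs)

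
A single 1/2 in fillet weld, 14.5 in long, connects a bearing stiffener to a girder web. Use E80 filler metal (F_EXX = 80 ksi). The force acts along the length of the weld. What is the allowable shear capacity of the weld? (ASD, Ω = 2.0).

Effective throat t_e = 0.707 × 0.5 = 0.3535 in.
Total length L = 14.5 in; A_we = 0.3535 × 14.5 = 5.126 in².
F_nw = 0.6 F_EXX = 0.6 × 80 = 48 ksi.
R_n = 48 × 5.126 = 246 kip; R_n/Ω = 246/2.0 = 123 kip.

R_n/Ω ≈ 123 kip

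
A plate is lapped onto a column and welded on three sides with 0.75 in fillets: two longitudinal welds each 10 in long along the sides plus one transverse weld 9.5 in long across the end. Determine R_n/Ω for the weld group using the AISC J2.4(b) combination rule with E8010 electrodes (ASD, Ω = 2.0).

E80XX → F_EXX = 80 ksi.
t_e = 0.707 × 0.75 = 0.5302 in.
R_nwl = 0.6 × 80 × 0.5302 × 20 = 509 kips (longitudinal, 2 welds).
R_nwt = 0.6 × 80 × 0.5302 × 9.5 = 241.8 kips (transverse, base value).
(i) R_nwl + R_nwt = 750.8 kips; (ii) 0.85 R_nwl + 1.5 R_nwt = 795.4 kips.
R_n = max = 795.4 kips [governs: (ii)]; R_n/Ω = 397.7 kips.

R_n/Ω ≈ 398 kips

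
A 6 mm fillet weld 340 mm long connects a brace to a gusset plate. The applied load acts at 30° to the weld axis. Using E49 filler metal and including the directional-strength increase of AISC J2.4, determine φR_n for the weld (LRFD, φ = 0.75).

φR_n ≈ 374 kN

E49XX → F_EXX = 490 MPa.
t_e = 0.707 × 6 = 4.242 mm; A_we = 4.242 × 340 = 1442 mm².
Directional factor: 1.0 + 0.5 sin^1.5(30°) = 1.177.
F_nw = 0.6 × 490 × 1.177 = 346 MPa.
φR_n = 0.75 × 346 × 1442 × 10⁻³ = 374.2 kN.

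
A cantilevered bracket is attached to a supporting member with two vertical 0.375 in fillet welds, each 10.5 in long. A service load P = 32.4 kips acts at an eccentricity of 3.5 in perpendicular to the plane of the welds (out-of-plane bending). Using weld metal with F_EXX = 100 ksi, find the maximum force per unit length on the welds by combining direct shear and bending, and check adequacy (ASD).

f_max ≈ 3.45 kip/in; adequate

L_w = 2 × 10.5 = 21 in; section modulus (unit throat) S = 2 × L²/6 = 36.75 in².
Direct shear f_v = P/L_w = 32.4/21 = 1.543 kip/in.
Moment M = P × e = 32.4 × 3.5 = 113.4 kip·in; bending f_b = M/S = 3.086 kip/in.
f_max = √(f_v² + f_b²) = √(1.543² + 3.086²) = 3.45 kip/in.
r_n/Ω = (1/2.0) × 0.6 × 100 × (0.707 × 0.375) = 7.954 kip/in → adequate.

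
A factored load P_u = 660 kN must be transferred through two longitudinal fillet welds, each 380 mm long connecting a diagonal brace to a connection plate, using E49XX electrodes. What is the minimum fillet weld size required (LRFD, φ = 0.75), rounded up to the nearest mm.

w = 6 mm

E49XX → F_EXX = 490 MPa.
Total weld length L = 760 mm.
Required throat t_e = P_u / (φ × 0.6 F_EXX × L) = 660 / (0.75 × 0.6 × 490 × 760 × 10⁻³) = 3.938 mm.
Required leg w = t_e / 0.707 = 5.571 mm → use 6 mm.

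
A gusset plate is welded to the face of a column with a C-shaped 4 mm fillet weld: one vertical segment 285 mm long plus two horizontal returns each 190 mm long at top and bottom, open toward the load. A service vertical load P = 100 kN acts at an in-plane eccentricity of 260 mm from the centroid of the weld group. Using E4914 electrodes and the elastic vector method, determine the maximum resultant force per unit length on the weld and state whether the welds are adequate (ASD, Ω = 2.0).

f_max ≈ 532 N/mm; NOT adequate

E49XX → F_EXX = 490 MPa.
Total weld length L_w = 665 mm. Treat welds as unit-width lines.
Centroid: x̄ = 2×190×95 / 665 = 54.29 mm from the vertical weld.
Polar moment about centroid: J = I_x + I_y = [285³/12 + 2×190×142.5²] + [285×54.29² + 2(190³/12 + 190×40.71²)] = 12260000 mm³.
Direct shear f_v = P/L_w = 100×10³ / 665 = 150.4 N/mm (vertical).
Torsion M = P·e = 100×10³ × 260 = 26000000 N·mm.
Critical point at (x, y) = (135.7, 142.5) from centroid. f_tx = M·y/J = 302.2 N/mm; f_ty = M·x/J = 287.8 N/mm.
Resultant f_max = √[f_tx² + (f_v + f_ty)²] = √[302.2² + (150.4 + 287.8)²] = 532.3 N/mm.
Capacity per unit length: r_n/Ω = (1/2.0) × 0.6 × 490 × (0.707 × 4) = 415.7 N/mm.
532.3 > 415.7 → NOT adequate.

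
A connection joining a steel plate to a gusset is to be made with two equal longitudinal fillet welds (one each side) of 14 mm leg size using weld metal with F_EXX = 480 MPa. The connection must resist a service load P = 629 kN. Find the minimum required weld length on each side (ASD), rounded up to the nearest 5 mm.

L = 225 mm on each side

Throat t_e = 0.707 × 14 = 9.898 mm.
r_n/Ω = (0.6 × 480 × 9.898) / 2.0 = 1425 N/mm = 1.425 kN/mm.
L_req = P / (r_n/Ω) = 629 / 1.425 = 441.3 mm total.
Per side: 441.3 / 2 = 220.7 mm.
Round up → use L = 225 mm on each side.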